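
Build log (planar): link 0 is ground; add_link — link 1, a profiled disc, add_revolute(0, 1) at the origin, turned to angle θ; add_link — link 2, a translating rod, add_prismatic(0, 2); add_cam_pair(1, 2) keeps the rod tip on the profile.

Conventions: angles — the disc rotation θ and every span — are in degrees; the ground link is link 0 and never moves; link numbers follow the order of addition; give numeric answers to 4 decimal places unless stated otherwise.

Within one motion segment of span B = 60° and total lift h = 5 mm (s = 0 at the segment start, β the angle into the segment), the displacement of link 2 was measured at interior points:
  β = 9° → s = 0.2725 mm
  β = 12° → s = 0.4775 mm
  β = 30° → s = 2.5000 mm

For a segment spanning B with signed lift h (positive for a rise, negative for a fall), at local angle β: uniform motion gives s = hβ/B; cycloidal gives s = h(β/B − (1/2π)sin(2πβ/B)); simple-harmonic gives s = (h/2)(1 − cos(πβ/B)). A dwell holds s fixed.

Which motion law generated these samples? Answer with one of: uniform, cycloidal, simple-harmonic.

candidates at β/B = r: uniform s = h·r (linear in β); cycloidal s = h·(r − sin(2πr)/(2π)); simple-harmonic s = (h/2)(1 − cos(πr))
β=9°: printed 0.2725 | uniform 0.7500, cycloidal 0.1062, simple-harmonic 0.2725
β=12°: printed 0.4775 | uniform 1.0000, cycloidal 0.2432, simple-harmonic 0.4775
β=30°: printed 2.5000 | uniform 2.5000, cycloidal 2.5000, simple-harmonic 2.5000
only one law matches every sample → simple-harmonic

simple-harmonic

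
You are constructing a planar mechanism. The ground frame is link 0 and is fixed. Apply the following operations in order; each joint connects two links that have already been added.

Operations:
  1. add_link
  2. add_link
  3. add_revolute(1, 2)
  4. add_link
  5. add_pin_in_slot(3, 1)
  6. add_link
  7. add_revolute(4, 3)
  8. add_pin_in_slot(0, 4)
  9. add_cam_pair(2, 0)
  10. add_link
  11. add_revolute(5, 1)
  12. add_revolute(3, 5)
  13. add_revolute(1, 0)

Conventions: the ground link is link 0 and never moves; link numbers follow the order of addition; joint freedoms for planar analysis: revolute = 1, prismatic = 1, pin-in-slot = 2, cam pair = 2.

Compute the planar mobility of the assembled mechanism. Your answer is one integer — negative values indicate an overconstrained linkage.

link 0 = ground. State L|J1|J2 = 1|0|0
+link1  2|0|0
+link2  3|0|0
R(1,2) f=1→J1  3|1|0
+link3  4|1|0
PS(3,1) f=2→J2  4|1|1
+link4  5|1|1
R(4,3) f=1→J1  5|2|1
PS(0,4) f=2→J2  5|2|2
C(2,0) f=2→J2  5|2|3
+link5  6|2|3
R(5,1) f=1→J1  6|3|3
R(3,5) f=1→J1  6|4|3
R(1,0) f=1→J1  6|5|3
M = 3(6−1)−2·5−3 = 15−10−3 = 2

M = 2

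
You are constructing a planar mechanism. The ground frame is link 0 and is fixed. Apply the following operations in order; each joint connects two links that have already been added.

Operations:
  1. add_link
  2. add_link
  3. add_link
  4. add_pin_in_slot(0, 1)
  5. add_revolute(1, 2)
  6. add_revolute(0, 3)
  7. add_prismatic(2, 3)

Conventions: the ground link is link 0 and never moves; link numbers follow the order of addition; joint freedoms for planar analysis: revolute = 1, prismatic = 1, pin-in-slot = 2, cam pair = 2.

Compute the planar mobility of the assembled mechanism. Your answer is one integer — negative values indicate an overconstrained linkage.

link 0 = ground. State L|J1|J2 = 1|0|0
+link1  2|0|0
+link2  3|0|0
+link3  4|0|0
PS(0,1) f=2→J2  4|0|1
R(1,2) f=1→J1  4|1|1
R(0,3) f=1→J1  4|2|1
P(2,3) f=1→J1  4|3|1
M = 3(4−1)−2·3−1 = 9−6−1 = 2

M = 2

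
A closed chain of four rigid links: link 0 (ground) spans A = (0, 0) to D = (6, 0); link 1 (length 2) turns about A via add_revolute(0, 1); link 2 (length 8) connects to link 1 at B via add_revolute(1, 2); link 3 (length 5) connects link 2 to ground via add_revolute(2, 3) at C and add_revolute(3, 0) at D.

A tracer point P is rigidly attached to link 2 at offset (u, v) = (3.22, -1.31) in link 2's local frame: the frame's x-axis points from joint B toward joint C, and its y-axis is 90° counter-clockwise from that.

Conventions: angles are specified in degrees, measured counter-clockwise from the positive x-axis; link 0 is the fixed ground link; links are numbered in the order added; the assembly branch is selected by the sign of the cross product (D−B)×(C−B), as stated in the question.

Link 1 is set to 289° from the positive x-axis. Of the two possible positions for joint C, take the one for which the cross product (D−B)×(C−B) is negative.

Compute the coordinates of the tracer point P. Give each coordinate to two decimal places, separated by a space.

A=(0,0), D=(6.00,0)
B = A + 2.00·(cos289°, sin289°) = (0.6511, -1.8910)
|BD| = 5.6733
circle(B,8.00) ∩ circle(D,5.00): a=6.2738, h=4.9638
  candidates: C₊=(4.9116,4.8801) cross=28.161; C₋=(8.2207,-4.4798) cross=-28.161
  branch - wants cross < 0 → take C=(8.2207,-4.4798) (cross=-28.161)
ex = (C−B)/|BC| = (0.9462,-0.3236); ey = (0.3236,0.9462)
P = B + 3.22·ex + -1.31·ey = (3.2740,-4.1725)

3.27 -4.17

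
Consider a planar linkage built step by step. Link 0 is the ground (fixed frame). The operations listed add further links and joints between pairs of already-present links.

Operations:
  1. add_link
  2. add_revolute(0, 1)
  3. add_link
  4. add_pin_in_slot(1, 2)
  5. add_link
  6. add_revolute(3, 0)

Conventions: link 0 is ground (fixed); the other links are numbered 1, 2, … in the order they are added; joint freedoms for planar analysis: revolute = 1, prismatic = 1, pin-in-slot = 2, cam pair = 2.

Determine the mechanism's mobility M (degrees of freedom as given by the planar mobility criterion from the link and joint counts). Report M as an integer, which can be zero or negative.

(L,J1,J2)=(1,0,0); link0 fixed
link1: (2,0,0)
R 0-1 [J1]: (2,1,0)
link2: (3,1,0)
PS 1-2 [J2]: (3,1,1)
link3: (4,1,1)
R 3-0 [J1]: (4,2,1)
Grübler: 3·3 − 2·2 − 1 = 4

M = 4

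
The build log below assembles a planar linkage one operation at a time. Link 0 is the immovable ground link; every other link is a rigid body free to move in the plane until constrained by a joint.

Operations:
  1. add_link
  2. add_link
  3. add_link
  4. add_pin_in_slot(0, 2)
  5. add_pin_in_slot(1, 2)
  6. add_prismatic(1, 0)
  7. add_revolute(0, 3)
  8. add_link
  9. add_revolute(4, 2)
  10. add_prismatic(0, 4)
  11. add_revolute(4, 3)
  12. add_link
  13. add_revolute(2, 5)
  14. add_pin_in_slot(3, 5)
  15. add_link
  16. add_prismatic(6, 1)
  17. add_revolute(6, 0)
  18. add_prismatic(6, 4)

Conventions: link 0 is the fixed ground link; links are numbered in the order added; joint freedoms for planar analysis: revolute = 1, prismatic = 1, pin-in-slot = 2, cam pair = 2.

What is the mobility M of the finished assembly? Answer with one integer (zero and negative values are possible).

L=1 J1=0 J2=0
add link → L=2 J1=0 J2=0
add link → L=3 J1=0 J2=0
add link → L=4 J1=0 J2=0
PS@0,2 dof=2 J2 → L=4 J1=0 J2=1
PS@1,2 dof=2 J2 → L=4 J1=0 J2=2
P@1,0 dof=1 J1 → L=4 J1=1 J2=2
R@0,3 dof=1 J1 → L=4 J1=2 J2=2
add link → L=5 J1=2 J2=2
R@4,2 dof=1 J1 → L=5 J1=3 J2=2
P@0,4 dof=1 J1 → L=5 J1=4 J2=2
R@4,3 dof=1 J1 → L=5 J1=5 J2=2
add link → L=6 J1=5 J2=2
R@2,5 dof=1 J1 → L=6 J1=6 J2=2
PS@3,5 dof=2 J2 → L=6 J1=6 J2=3
add link → L=7 J1=6 J2=3
P@6,1 dof=1 J1 → L=7 J1=7 J2=3
R@6,0 dof=1 J1 → L=7 J1=8 J2=3
P@6,4 dof=1 J1 → L=7 J1=9 J2=3
M=3(L−1)−2J1−J2=3·6−2·9−3=-3

M = -3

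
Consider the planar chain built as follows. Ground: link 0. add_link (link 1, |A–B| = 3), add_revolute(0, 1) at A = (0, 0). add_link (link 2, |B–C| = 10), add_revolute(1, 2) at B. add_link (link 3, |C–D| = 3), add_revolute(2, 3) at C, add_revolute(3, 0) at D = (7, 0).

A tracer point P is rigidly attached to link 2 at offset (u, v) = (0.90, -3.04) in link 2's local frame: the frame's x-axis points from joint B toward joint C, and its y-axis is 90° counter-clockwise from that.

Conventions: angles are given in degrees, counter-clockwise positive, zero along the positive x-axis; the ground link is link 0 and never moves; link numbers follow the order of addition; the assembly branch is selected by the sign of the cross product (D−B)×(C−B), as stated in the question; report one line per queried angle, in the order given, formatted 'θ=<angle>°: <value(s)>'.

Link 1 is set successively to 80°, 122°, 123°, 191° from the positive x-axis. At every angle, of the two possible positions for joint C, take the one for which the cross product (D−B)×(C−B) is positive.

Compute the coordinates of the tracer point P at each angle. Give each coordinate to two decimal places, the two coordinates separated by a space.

A=(0,0), D=(7.00,0)
θ=80°: B = A + 3.00·(cos80°, sin80°) = (0.5209, 2.9544)
θ=80°: |BD| = 7.1209
θ=80°: circle(B,10.00) ∩ circle(D,3.00): a=9.9501, h=0.9977
θ=80°:   candidates: C₊=(9.9882,-0.2661) cross=7.105; C₋=(9.1603,-2.0816) cross=-7.105
θ=80°:   branch + wants cross > 0 → take C=(9.9882,-0.2661) (cross=7.105)
θ=80°: ex = (C−B)/|BC| = (0.9467,-0.3220); ey = (0.3220,0.9467)
θ=80°: P = B + 0.90·ex + -3.04·ey = (0.3940,-0.2135)
θ=122°: B = A + 3.00·(cos122°, sin122°) = (-1.5898, 2.5441)
θ=122°: |BD| = 8.9586
θ=122°: circle(B,10.00) ∩ circle(D,3.00): a=9.5582, h=2.9395
θ=122°:   candidates: C₊=(8.4097,2.6482) cross=26.334; C₋=(6.7401,-2.9887) cross=-26.334
θ=122°:   branch + wants cross > 0 → take C=(8.4097,2.6482) (cross=26.334)
θ=122°: ex = (C−B)/|BC| = (0.9999,0.0104); ey = (-0.0104,0.9999)
θ=122°: P = B + 0.90·ex + -3.04·ey = (-0.6582,-0.4863)
θ=123°: B = A + 3.00·(cos123°, sin123°) = (-1.6339, 2.5160)
θ=123°: |BD| = 8.9930
θ=123°: circle(B,10.00) ∩ circle(D,3.00): a=9.5560, h=2.9467
θ=123°:   candidates: C₊=(8.3649,2.6715) cross=26.500; C₋=(6.7161,-2.9865) cross=-26.500
θ=123°:   branch + wants cross > 0 → take C=(8.3649,2.6715) (cross=26.500)
θ=123°: ex = (C−B)/|BC| = (0.9999,0.0156); ey = (-0.0156,0.9999)
θ=123°: P = B + 0.90·ex + -3.04·ey = (-0.6867,-0.5096)
θ=191°: B = A + 3.00·(cos191°, sin191°) = (-2.9449, -0.5724)
θ=191°: |BD| = 9.9613
θ=191°: circle(B,10.00) ∩ circle(D,3.00): a=9.5483, h=2.9714
θ=191°:   candidates: C₊=(6.4169,2.9428) cross=29.599; C₋=(6.7584,-2.9903) cross=-29.599
θ=191°:   branch + wants cross > 0 → take C=(6.4169,2.9428) (cross=29.599)
θ=191°: ex = (C−B)/|BC| = (0.9362,0.3515); ey = (-0.3515,0.9362)
θ=191°: P = B + 0.90·ex + -3.04·ey = (-1.0337,-3.1020)

θ=80°: 0.39 -0.21
θ=122°: -0.66 -0.49
θ=123°: -0.69 -0.51
θ=191°: -1.03 -3.10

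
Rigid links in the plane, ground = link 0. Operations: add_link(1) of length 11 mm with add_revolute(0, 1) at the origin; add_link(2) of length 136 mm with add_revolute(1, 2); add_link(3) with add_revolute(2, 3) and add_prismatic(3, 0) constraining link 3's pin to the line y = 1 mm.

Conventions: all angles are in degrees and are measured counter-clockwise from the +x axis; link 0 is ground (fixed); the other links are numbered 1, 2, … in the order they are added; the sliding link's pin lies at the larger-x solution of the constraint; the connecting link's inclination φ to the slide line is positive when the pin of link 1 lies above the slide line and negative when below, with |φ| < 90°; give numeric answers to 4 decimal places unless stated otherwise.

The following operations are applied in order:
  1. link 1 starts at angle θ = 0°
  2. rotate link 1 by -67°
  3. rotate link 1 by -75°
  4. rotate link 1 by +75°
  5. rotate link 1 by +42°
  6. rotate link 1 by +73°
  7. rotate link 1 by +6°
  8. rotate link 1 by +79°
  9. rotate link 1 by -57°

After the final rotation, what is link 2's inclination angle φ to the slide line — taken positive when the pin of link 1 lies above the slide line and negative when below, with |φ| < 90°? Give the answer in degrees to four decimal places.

geometry: r = 11 mm, L = 136 mm, e = 1 mm; θ starts at 0°
rotate link 1 by -67°: θ ← 0° -67° = -67°
rotate link 1 by -75°: θ ← -67° -75° = -142°
rotate link 1 by +75°: θ ← -142° +75° = -67°
rotate link 1 by +42°: θ ← -67° +42° = -25°
rotate link 1 by +73°: θ ← -25° +73° = 48°
rotate link 1 by +6°: θ ← 48° +6° = 54°
rotate link 1 by +79°: θ ← 54° +79° = 133°
rotate link 1 by -57°: θ ← 133° -57° = 76°
h = r sin θ − e = 10.673253 − 1 = 9.673253
sin φ = h / L = 9.673253 / 136 = 0.07112686
φ = arcsin(0.07112686) = 4.078713°

4.0787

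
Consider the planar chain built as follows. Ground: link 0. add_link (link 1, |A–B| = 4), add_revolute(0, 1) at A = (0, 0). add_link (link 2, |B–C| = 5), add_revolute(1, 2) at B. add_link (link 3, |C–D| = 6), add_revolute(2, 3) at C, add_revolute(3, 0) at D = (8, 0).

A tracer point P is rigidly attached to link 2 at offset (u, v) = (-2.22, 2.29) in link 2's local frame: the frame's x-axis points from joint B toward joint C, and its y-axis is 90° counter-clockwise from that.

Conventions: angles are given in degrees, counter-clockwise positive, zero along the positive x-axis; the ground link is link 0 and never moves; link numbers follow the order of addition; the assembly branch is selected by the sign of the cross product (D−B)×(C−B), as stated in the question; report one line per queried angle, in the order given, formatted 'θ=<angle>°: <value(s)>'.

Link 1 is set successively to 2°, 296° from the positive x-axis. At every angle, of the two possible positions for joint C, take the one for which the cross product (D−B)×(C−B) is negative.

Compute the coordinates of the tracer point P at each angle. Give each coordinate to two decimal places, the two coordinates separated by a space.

A=(0,0), D=(8.00,0)
θ=2°: B = A + 4.00·(cos2°, sin2°) = (3.9976, 0.1396)
θ=2°: |BD| = 4.0049
θ=2°: circle(B,5.00) ∩ circle(D,6.00): a=0.6291, h=4.9603
θ=2°:   candidates: C₊=(4.7992,5.0749) cross=19.865; C₋=(4.4534,-4.8396) cross=-19.865
θ=2°:   branch - wants cross < 0 → take C=(4.4534,-4.8396) (cross=-19.865)
θ=2°: ex = (C−B)/|BC| = (0.0912,-0.9958); ey = (0.9958,0.0912)
θ=2°: P = B + -2.22·ex + 2.29·ey = (6.0756,2.5591)
θ=296°: B = A + 4.00·(cos296°, sin296°) = (1.7535, -3.5952)
θ=296°: |BD| = 7.2072
θ=296°: circle(B,5.00) ∩ circle(D,6.00): a=2.8405, h=4.1148
θ=296°:   candidates: C₊=(2.1628,1.3880) cross=29.656; C₋=(6.2679,-5.7446) cross=-29.656
θ=296°:   branch - wants cross < 0 → take C=(6.2679,-5.7446) (cross=-29.656)
θ=296°: ex = (C−B)/|BC| = (0.9029,-0.4299); ey = (0.4299,0.9029)
θ=296°: P = B + -2.22·ex + 2.29·ey = (0.7335,-0.5732)

θ=2°: 6.08 2.56
θ=296°: 0.73 -0.57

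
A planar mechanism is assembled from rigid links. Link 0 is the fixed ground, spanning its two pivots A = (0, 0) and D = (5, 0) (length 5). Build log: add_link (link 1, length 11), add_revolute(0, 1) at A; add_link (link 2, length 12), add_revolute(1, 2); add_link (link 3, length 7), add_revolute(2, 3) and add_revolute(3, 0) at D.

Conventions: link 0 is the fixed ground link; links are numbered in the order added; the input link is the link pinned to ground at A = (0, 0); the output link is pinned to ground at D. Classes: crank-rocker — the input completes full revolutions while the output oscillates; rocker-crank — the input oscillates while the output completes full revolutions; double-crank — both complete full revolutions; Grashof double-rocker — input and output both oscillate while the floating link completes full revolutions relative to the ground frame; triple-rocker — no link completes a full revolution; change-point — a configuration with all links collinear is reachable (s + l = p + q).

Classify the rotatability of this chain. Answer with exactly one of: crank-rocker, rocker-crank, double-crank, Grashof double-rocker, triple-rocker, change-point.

lengths: ground=5, input=11, coupler=12, output=7
sorted: s=5 (shortest), l=12 (longest), p+q=18
s + l = 17 vs p + q = 18
s + l < p + q (Grashof) with shortest = ground link → double-crank

double-crank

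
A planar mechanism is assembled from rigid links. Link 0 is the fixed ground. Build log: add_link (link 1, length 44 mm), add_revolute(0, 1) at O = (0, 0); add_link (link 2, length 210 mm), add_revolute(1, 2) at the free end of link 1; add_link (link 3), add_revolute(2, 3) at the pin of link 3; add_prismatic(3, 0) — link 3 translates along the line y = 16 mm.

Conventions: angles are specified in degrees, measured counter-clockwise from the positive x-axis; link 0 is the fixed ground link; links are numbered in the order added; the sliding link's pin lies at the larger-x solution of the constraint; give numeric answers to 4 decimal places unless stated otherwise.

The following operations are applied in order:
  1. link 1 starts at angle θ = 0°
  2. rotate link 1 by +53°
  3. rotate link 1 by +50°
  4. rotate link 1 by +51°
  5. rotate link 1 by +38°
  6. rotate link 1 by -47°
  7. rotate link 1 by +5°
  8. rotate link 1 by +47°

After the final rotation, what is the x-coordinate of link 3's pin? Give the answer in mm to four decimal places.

geometry: r = 44 mm, L = 210 mm, e = 16 mm; θ starts at 0°
rotate link 1 by +53°: θ ← 0° +53° = 53°
rotate link 1 by +50°: θ ← 53° +50° = 103°
rotate link 1 by +51°: θ ← 103° +51° = 154°
rotate link 1 by +38°: θ ← 154° +38° = 192°
rotate link 1 by -47°: θ ← 192° -47° = 145°
rotate link 1 by +5°: θ ← 145° +5° = 150°
rotate link 1 by +47°: θ ← 150° +47° = 197°
crank pin P = (r cos θ, r sin θ) = (-42.077409, -12.864355)
h = r sin θ − e = -12.864355 − 16 = -28.864355
x = r cos θ + √(L² − h²) = -42.077409 + 208.006848 = 165.929439

165.9294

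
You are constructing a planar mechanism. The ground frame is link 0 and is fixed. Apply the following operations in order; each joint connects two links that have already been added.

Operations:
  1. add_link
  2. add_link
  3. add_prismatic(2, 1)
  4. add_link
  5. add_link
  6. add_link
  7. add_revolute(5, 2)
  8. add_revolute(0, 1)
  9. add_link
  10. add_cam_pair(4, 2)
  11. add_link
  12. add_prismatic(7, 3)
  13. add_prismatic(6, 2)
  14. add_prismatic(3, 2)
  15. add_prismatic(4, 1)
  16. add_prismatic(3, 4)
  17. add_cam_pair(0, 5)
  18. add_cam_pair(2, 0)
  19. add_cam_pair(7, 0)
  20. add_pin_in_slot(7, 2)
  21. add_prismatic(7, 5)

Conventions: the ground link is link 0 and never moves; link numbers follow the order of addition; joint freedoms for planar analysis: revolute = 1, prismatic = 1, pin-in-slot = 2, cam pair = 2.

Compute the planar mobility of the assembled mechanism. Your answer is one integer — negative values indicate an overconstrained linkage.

(L,J1,J2)=(1,0,0); link0 fixed
link1: (2,0,0)
link2: (3,0,0)
P 2-1 [J1]: (3,1,0)
link3: (4,1,0)
link4: (5,1,0)
link5: (6,1,0)
R 5-2 [J1]: (6,2,0)
R 0-1 [J1]: (6,3,0)
link6: (7,3,0)
C 4-2 [J2]: (7,3,1)
link7: (8,3,1)
P 7-3 [J1]: (8,4,1)
P 6-2 [J1]: (8,5,1)
P 3-2 [J1]: (8,6,1)
P 4-1 [J1]: (8,7,1)
P 3-4 [J1]: (8,8,1)
C 0-5 [J2]: (8,8,2)
C 2-0 [J2]: (8,8,3)
C 7-0 [J2]: (8,8,4)
PS 7-2 [J2]: (8,8,5)
P 7-5 [J1]: (8,9,5)
Grübler: 3·7 − 2·9 − 5 = -2

M = -2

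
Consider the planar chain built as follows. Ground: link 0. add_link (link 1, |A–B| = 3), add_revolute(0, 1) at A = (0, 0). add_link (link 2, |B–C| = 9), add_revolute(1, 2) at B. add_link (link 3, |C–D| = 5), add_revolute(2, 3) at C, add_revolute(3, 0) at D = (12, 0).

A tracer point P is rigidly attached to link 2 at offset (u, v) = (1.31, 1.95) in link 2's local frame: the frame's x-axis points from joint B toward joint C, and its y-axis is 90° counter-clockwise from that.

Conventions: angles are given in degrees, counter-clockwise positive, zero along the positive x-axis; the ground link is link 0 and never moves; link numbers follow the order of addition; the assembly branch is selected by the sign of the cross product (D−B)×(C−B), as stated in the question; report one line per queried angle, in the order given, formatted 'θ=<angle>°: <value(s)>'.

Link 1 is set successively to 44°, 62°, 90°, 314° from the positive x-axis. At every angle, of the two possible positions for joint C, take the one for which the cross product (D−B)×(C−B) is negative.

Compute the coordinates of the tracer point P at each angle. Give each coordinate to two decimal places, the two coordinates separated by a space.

A=(0,0), D=(12.00,0)
θ=44°: B = A + 3.00·(cos44°, sin44°) = (2.1580, 2.0840)
θ=44°: |BD| = 10.0602
θ=44°: circle(B,9.00) ∩ circle(D,5.00): a=7.8133, h=4.4667
θ=44°:   candidates: C₊=(10.7272,4.8353) cross=44.936; C₋=(8.8766,-3.9044) cross=-44.936
θ=44°:   branch - wants cross < 0 → take C=(8.8766,-3.9044) (cross=-44.936)
θ=44°: ex = (C−B)/|BC| = (0.7465,-0.6654); ey = (0.6654,0.7465)
θ=44°: P = B + 1.31·ex + 1.95·ey = (4.4334,2.6680)
θ=62°: B = A + 3.00·(cos62°, sin62°) = (1.4084, 2.6488)
θ=62°: |BD| = 10.9178
θ=62°: circle(B,9.00) ∩ circle(D,5.00): a=8.0235, h=4.0772
θ=62°:   candidates: C₊=(10.1814,4.6575) cross=44.514; C₋=(8.2030,-3.2531) cross=-44.514
θ=62°:   branch - wants cross < 0 → take C=(8.2030,-3.2531) (cross=-44.514)
θ=62°: ex = (C−B)/|BC| = (0.7550,-0.6558); ey = (0.6558,0.7550)
θ=62°: P = B + 1.31·ex + 1.95·ey = (3.6762,3.2619)
θ=90°: B = A + 3.00·(cos90°, sin90°) = (0.0000, 3.0000)
θ=90°: |BD| = 12.3693
θ=90°: circle(B,9.00) ∩ circle(D,5.00): a=8.4483, h=3.1026
θ=90°:   candidates: C₊=(8.9486,3.9609) cross=38.376; C₋=(7.4436,-2.0589) cross=-38.376
θ=90°:   branch - wants cross < 0 → take C=(7.4436,-2.0589) (cross=-38.376)
θ=90°: ex = (C−B)/|BC| = (0.8271,-0.5621); ey = (0.5621,0.8271)
θ=90°: P = B + 1.31·ex + 1.95·ey = (2.1796,3.8764)
θ=314°: B = A + 3.00·(cos314°, sin314°) = (2.0840, -2.1580)
θ=314°: |BD| = 10.1481
θ=314°: circle(B,9.00) ∩ circle(D,5.00): a=7.8332, h=4.4318
θ=314°:   candidates: C₊=(8.7956,3.8382) cross=44.975; C₋=(10.6804,-4.8227) cross=-44.975
θ=314°:   branch - wants cross < 0 → take C=(10.6804,-4.8227) (cross=-44.975)
θ=314°: ex = (C−B)/|BC| = (0.9552,-0.2961); ey = (0.2961,0.9552)
θ=314°: P = B + 1.31·ex + 1.95·ey = (3.9126,-0.6833)

θ=44°: 4.43 2.67
θ=62°: 3.68 3.26
θ=90°: 2.18 3.88
θ=314°: 3.91 -0.68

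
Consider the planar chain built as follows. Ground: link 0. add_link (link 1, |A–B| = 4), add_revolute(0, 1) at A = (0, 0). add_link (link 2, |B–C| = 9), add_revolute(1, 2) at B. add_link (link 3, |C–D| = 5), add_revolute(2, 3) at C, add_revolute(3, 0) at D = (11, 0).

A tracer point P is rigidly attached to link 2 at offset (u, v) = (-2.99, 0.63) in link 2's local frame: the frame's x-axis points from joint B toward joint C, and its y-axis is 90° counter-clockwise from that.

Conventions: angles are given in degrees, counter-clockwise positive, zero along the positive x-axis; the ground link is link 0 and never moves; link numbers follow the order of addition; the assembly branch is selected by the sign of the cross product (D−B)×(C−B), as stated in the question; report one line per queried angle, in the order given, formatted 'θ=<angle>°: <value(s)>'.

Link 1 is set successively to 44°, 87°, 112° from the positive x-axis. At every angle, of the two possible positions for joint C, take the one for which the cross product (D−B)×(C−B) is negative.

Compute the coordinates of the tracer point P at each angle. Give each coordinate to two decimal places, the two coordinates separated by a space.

A=(0,0), D=(11.00,0)
θ=44°: B = A + 4.00·(cos44°, sin44°) = (2.8774, 2.7786)
θ=44°: |BD| = 8.5848
θ=44°: circle(B,9.00) ∩ circle(D,5.00): a=7.5540, h=4.8926
θ=44°:   candidates: C₊=(11.6083,4.9629) cross=42.002; C₋=(8.4411,-4.2956) cross=-42.002
θ=44°:   branch - wants cross < 0 → take C=(8.4411,-4.2956) (cross=-42.002)
θ=44°: ex = (C−B)/|BC| = (0.6182,-0.7860); ey = (0.7860,0.6182)
θ=44°: P = B + -2.99·ex + 0.63·ey = (1.5242,5.5183)
θ=87°: B = A + 4.00·(cos87°, sin87°) = (0.2093, 3.9945)
θ=87°: |BD| = 11.5063
θ=87°: circle(B,9.00) ∩ circle(D,5.00): a=8.1866, h=3.7389
θ=87°:   candidates: C₊=(9.1848,4.6589) cross=43.021; C₋=(6.5888,-2.3539) cross=-43.021
θ=87°:   branch - wants cross < 0 → take C=(6.5888,-2.3539) (cross=-43.021)
θ=87°: ex = (C−B)/|BC| = (0.7088,-0.7054); ey = (0.7054,0.7088)
θ=87°: P = B + -2.99·ex + 0.63·ey = (-1.4657,6.5502)
θ=112°: B = A + 4.00·(cos112°, sin112°) = (-1.4984, 3.7087)
θ=112°: |BD| = 13.0371
θ=112°: circle(B,9.00) ∩ circle(D,5.00): a=8.6663, h=2.4282
θ=112°:   candidates: C₊=(7.5005,3.5712) cross=31.656; C₋=(6.1190,-1.0844) cross=-31.656
θ=112°:   branch - wants cross < 0 → take C=(6.1190,-1.0844) (cross=-31.656)
θ=112°: ex = (C−B)/|BC| = (0.8464,-0.5326); ey = (0.5326,0.8464)
θ=112°: P = B + -2.99·ex + 0.63·ey = (-3.6936,5.8344)

θ=44°: 1.52 5.52
θ=87°: -1.47 6.55
θ=112°: -3.69 5.83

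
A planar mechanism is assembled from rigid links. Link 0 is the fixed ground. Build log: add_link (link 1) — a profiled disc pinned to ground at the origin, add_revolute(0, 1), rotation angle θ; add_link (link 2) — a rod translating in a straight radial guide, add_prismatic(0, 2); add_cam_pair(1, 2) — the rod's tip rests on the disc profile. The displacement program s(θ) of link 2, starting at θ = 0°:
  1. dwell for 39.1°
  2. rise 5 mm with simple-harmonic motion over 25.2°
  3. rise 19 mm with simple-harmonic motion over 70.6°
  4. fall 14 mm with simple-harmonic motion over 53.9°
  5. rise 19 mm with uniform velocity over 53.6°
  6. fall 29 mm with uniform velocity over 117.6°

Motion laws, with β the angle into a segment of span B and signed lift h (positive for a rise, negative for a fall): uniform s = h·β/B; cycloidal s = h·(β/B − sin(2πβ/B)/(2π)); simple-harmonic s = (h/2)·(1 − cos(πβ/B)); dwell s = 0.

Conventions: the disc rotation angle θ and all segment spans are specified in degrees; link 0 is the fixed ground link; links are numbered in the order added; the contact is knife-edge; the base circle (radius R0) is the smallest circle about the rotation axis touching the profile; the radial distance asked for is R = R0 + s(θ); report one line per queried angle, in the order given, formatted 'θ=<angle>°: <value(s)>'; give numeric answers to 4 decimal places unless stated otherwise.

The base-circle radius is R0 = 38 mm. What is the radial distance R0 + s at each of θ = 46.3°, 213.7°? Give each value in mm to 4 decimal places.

seg 1 [0°–39.1°] dwell: s stays 0.0000
seg 2 [39.1°–64.3°] simple-harmonic, h=5: θ=46.3° here. β=7.2, B=25.2. 5/2·(1 − cos(π·0.2857)) = 0.9413 → s = 0.9413
seg 2 [39.1°–64.3°] simple-harmonic, h=5: full span → s += 5 → s = 5.0000
seg 3 [64.3°–134.9°] simple-harmonic, h=19: full span → s += 19 → s = 24.0000
seg 4 [134.9°–188.8°] simple-harmonic, h=-14: full span → s += -14 → s = 10.0000
seg 5 [188.8°–242.4°] uniform, h=19: θ=213.7° here. β=24.9, B=53.6. 19·24.9/53.6 = 8.8265 → s = 18.8265
θ=46.3°: R = R0 + s = 38 + 0.9413 = 38.9413
θ=213.7°: R = R0 + s = 38 + 18.8265 = 56.8265

θ=46.3°: 38.9413
θ=213.7°: 56.8265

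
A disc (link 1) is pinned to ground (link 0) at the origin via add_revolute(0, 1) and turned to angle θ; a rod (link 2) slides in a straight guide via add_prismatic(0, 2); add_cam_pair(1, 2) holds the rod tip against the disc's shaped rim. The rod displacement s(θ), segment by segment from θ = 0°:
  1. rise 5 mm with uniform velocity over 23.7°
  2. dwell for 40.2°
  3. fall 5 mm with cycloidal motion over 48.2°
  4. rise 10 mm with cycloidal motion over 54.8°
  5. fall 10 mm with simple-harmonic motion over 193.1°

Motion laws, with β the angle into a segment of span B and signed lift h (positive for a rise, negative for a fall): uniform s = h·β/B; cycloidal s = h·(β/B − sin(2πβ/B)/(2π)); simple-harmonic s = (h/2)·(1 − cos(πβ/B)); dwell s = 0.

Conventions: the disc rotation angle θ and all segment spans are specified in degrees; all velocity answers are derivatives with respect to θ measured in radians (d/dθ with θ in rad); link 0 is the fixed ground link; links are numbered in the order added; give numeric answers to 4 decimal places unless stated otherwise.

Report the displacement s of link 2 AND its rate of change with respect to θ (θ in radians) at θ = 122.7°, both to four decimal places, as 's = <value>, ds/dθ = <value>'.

segment 1 (0° to 23.7°, uniform, h = 5) is passed completely: s = 0.0000 + (5) = 5.0000
segment 2 (23.7° to 63.9°, dwell): s unchanged at 5.0000
segment 3 (63.9° to 112.1°, cycloidal, h = -5) is passed completely: s = 5.0000 + (-5) = 0.0000
θ = 122.7° falls in segment 4 (112.1° to 166.9°, cycloidal, h = 10): β = 122.7 − 112.1 = 10.6°, B = 54.8°; Δs = 10·(0.1934 − sin(2π·0.1934)/(2π)) = 0.4422; s = 0.0000 + 0.4422 = 0.4422
velocity in seg [112.1°–166.9°] (cycloidal), θ in radians: β = 10.6° = 0.1850 rad, B = 54.8° = 0.9564 rad; ds/dθ = (h/B)(1 − cos(2πβ/B)) = (10/0.9564)(1 − cos(2π·0.1934)) = 6.816955 mm/rad

s = 0.4422, ds/dθ = 6.8170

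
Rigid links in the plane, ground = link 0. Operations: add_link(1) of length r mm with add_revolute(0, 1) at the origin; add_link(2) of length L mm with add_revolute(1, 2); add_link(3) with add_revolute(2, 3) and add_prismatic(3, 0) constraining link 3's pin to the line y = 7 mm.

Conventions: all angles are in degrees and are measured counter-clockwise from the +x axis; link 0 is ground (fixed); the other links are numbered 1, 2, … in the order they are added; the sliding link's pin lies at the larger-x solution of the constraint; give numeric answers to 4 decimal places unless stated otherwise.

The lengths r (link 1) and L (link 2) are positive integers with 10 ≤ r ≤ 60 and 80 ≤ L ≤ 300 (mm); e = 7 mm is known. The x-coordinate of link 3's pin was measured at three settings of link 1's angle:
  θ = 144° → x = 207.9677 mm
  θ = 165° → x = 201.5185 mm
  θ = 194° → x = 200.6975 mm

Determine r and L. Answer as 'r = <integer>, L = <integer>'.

constraint per measurement: (x − r cos θ)² + (r sin θ − e)² = L²
subtracting the θ₁ and θ₂ equations cancels the r² and L² terms:
r = (x₁² − x₂²) / (2[(x₁cos θ₁ + e sin θ₁) − (x₂cos θ₂ + e sin θ₂)]) = 45.9995 → r = 46
L² = (x₁ − r cos θ₁)² + (r sin θ₁ − e)² = 60515.9757 → L = 246.0000 → L = 246
check at θ₃=194°: x = 200.6975 (printed 200.6975) ✓

r = 46, L = 246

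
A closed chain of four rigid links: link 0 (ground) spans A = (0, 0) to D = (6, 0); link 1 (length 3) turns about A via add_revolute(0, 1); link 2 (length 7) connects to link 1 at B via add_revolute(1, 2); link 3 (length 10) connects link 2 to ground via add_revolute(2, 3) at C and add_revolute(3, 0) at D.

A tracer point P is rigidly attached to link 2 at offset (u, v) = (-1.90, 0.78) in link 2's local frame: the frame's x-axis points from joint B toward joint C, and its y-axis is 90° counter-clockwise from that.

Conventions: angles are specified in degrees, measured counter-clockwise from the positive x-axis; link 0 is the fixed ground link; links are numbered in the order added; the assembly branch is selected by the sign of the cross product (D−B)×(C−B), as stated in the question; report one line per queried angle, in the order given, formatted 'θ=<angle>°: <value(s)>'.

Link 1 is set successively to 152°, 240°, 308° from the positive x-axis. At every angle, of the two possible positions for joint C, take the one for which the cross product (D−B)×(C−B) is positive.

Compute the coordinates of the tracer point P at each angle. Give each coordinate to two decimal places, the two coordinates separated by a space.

A=(0,0), D=(6.00,0)
θ=152°: B = A + 3.00·(cos152°, sin152°) = (-2.6488, 1.4084)
θ=152°: |BD| = 8.7628
θ=152°: circle(B,7.00) ∩ circle(D,10.00): a=1.4713, h=6.8436
θ=152°:   candidates: C₊=(-0.0967,7.9266) cross=59.969; C₋=(-2.2966,-5.5827) cross=-59.969
θ=152°:   branch + wants cross > 0 → take C=(-0.0967,7.9266) (cross=59.969)
θ=152°: ex = (C−B)/|BC| = (0.3646,0.9312); ey = (-0.9312,0.3646)
θ=152°: P = B + -1.90·ex + 0.78·ey = (-4.0679,-0.0764)
θ=240°: B = A + 3.00·(cos240°, sin240°) = (-1.5000, -2.5981)
θ=240°: |BD| = 7.9373
θ=240°: circle(B,7.00) ∩ circle(D,10.00): a=0.7559, h=6.9591
θ=240°:   candidates: C₊=(-3.0636,4.2251) cross=55.236; C₋=(1.4922,-8.9263) cross=-55.236
θ=240°:   branch + wants cross > 0 → take C=(-3.0636,4.2251) (cross=55.236)
θ=240°: ex = (C−B)/|BC| = (-0.2234,0.9747); ey = (-0.9747,-0.2234)
θ=240°: P = B + -1.90·ex + 0.78·ey = (-1.8359,-4.6243)
θ=308°: B = A + 3.00·(cos308°, sin308°) = (1.8470, -2.3640)
θ=308°: |BD| = 4.7787
θ=308°: circle(B,7.00) ∩ circle(D,10.00): a=-2.9468, h=6.3495
θ=308°:   candidates: C₊=(-3.8551,1.6963) cross=30.343; C₋=(2.4271,-9.3399) cross=-30.343
θ=308°:   branch + wants cross > 0 → take C=(-3.8551,1.6963) (cross=30.343)
θ=308°: ex = (C−B)/|BC| = (-0.8146,0.5801); ey = (-0.5801,-0.8146)
θ=308°: P = B + -1.90·ex + 0.78·ey = (2.9422,-4.1015)

θ=152°: -4.07 -0.08
θ=240°: -1.84 -4.62
θ=308°: 2.94 -4.10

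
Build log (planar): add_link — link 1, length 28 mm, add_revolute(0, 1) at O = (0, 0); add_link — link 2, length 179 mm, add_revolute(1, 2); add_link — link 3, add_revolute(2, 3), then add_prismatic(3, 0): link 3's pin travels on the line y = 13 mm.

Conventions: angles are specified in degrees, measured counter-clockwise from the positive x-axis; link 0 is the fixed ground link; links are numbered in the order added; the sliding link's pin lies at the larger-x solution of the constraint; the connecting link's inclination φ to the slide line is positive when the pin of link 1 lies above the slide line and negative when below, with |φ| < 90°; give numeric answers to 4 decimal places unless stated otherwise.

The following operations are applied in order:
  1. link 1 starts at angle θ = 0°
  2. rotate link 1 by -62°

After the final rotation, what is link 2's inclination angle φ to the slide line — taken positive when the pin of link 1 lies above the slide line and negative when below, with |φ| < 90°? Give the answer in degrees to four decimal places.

geometry: r = 28 mm, L = 179 mm, e = 13 mm; θ starts at 0°
rotate link 1 by -62°: θ ← 0° -62° = -62°
h = r sin θ − e = -24.722533 − 13 = -37.722533
sin φ = h / L = -37.722533 / 179 = -0.21074041
φ = arcsin(-0.21074041) = -12.165745°

-12.1657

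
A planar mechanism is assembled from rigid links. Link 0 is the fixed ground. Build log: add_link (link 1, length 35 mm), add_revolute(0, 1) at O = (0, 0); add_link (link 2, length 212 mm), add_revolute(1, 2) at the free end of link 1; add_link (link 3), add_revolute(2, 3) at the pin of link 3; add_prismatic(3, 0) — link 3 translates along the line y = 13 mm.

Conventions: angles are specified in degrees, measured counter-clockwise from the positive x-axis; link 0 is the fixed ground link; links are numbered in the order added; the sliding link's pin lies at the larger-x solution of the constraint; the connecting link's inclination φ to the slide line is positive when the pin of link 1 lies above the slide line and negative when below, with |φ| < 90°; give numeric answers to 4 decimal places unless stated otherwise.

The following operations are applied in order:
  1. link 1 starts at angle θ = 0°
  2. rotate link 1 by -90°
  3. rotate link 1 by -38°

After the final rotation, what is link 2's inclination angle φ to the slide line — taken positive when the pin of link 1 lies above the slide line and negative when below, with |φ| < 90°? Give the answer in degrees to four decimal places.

geometry: r = 35 mm, L = 212 mm, e = 13 mm; θ starts at 0°
rotate link 1 by -90°: θ ← 0° -90° = -90°
rotate link 1 by -38°: θ ← -90° -38° = -128°
h = r sin θ − e = -27.580376 − 13 = -40.580376
sin φ = h / L = -40.580376 / 212 = -0.19141687
φ = arcsin(-0.19141687) = -11.035483°

-11.0355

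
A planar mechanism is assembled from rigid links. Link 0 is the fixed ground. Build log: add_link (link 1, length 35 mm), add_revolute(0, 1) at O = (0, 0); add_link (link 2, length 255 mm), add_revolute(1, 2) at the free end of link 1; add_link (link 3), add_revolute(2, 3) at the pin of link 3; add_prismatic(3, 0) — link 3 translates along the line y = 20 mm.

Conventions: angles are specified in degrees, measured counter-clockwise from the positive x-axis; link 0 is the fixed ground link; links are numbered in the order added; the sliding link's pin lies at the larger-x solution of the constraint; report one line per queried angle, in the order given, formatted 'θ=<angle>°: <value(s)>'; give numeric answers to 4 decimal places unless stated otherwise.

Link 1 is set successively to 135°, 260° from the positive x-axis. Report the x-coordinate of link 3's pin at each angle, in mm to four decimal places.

geometry: r = 35 mm, L = 255 mm, e = 20 mm
θ=135°: crank pin P = (r cos θ, r sin θ) = (-24.748737, 24.748737)
θ=135°: h = r sin θ − e = 24.748737 − 20 = 4.748737
θ=135°: x = r cos θ + √(L² − h²) = -24.748737 + 254.955779 = 230.207042
θ=260°: crank pin P = (r cos θ, r sin θ) = (-6.077686, -34.468271)
θ=260°: h = r sin θ − e = -34.468271 − 20 = -54.468271
θ=260°: x = r cos θ + √(L² − h²) = -6.077686 + 249.114848 = 243.037162

θ=135°: 230.2070
θ=260°: 243.0372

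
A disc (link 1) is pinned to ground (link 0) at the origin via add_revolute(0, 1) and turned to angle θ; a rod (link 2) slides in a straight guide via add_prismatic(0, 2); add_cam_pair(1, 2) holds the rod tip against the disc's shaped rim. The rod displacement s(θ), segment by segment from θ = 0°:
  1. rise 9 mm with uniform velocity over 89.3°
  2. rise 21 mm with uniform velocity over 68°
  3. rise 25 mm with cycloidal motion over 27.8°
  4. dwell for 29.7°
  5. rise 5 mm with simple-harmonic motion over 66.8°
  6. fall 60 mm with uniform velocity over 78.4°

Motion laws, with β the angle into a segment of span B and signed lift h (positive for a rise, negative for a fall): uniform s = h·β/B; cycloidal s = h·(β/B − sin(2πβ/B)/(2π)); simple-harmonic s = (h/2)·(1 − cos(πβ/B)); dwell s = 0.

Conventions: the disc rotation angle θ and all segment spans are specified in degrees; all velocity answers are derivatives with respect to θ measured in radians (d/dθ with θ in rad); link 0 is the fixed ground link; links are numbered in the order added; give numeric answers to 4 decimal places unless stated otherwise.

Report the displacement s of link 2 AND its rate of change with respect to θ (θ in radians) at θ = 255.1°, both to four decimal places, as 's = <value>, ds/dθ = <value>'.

segment 1 (0° to 89.3°, uniform, h = 9) is passed completely: s = 0.0000 + (9) = 9.0000
segment 2 (89.3° to 157.3°, uniform, h = 21) is passed completely: s = 9.0000 + (21) = 30.0000
segment 3 (157.3° to 185.1°, cycloidal, h = 25) is passed completely: s = 30.0000 + (25) = 55.0000
segment 4 (185.1° to 214.8°, dwell): s unchanged at 55.0000
θ = 255.1° falls in segment 5 (214.8° to 281.6°, simple-harmonic, h = 5): β = 255.1 − 214.8 = 40.3°, B = 66.8°; Δs = 5/2·(1 − cos(π·0.6033)) = 3.2971; s = 55.0000 + 3.2971 = 58.2971
velocity in seg [214.8°–281.6°] (simple-harmonic), θ in radians: β = 40.3° = 0.7034 rad, B = 66.8° = 1.1659 rad; ds/dθ = (πh/(2B)) sin(πβ/B) = (π·5/(2·1.1659)) sin(π·0.6033) = 6.384937 mm/rad

s = 58.2971, ds/dθ = 6.3849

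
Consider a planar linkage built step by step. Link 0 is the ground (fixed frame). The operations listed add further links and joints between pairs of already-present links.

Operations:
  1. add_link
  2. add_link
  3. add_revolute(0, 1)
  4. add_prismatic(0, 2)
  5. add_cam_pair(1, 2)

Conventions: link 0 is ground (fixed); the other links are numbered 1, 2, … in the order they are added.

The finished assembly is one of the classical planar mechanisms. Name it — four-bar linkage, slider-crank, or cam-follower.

links: 3 (incl. ground); joints: 1 revolute, 1 prismatic, 1 higher (cam) pair, forming one closed loop
3 links, revolute + prismatic + higher pair in one loop → cam-follower

cam-follower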